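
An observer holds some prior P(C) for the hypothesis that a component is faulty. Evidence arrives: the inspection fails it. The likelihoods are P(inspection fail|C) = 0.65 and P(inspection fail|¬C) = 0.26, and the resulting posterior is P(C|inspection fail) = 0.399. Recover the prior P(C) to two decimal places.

P(C) = 0.21

Bayes' rule in odds form gives O(C|E) = O(C)·[P(E|C)/P(E|¬C)], hence O(C) = O(C|E)/LR.
Posterior odds = 0.399/(1−0.399) = 0.6639. LR = 0.65/0.26 = 2.5000.
Prior odds = 0.6639/2.5000 = 0.2656, so P(C) = 0.2656/(1+0.2656) ≈ 0.21.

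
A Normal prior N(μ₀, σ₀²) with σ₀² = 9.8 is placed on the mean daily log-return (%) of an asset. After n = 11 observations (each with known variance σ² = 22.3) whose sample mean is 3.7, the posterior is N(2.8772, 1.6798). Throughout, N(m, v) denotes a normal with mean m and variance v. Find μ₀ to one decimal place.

μ₀ = -1.1

With known observation variance, the Normal–Normal posterior has precision τ_n = τ₀ + n/σ² and mean μ_n = (τ₀μ₀ + (n/σ²)x̄)/τ_n.
Here τ₀ = 1/9.8 = 0.102041 and τ_data = 11/22.3 = 0.493274, so τ_n = 0.595315.
Rearranging for μ₀: μ₀ = (μ_n·τ_n − τ_data·x̄)/τ₀ = (2.8772·0.595315 − 0.493274·3.7) / 0.102041 = -0.112273/0.102041 ≈ -1.1.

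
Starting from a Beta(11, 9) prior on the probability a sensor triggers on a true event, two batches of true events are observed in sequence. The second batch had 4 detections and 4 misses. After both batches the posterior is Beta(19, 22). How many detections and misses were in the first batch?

Sequential conjugate updates are equivalent to a single update on the pooled data, so total successes = posterior α − prior α and total failures = posterior β − prior β.
Total across both batches: 19−11=8 detections, 22−9=13 misses.
Subtract the second batch: 8−4=4 detections and 13−4=9 misses.

4 detections and 9 misses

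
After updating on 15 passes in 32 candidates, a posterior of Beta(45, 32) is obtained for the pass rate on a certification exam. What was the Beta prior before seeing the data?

Beta(30, 15)

A Beta(a, b) prior with s successes and f failures in binomial data gives a Beta(a+s, b+f) posterior.
Subtract the data counts: 45−15=30, 32−17=15.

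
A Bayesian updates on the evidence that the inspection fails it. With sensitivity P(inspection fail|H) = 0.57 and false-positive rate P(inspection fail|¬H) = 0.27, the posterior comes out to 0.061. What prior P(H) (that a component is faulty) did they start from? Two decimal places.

P(H) = 0.03

In odds form, posterior odds = prior odds × likelihood ratio, so prior odds = posterior odds ÷ LR.
Posterior odds = 0.061/(1−0.061) = 0.0650. LR = 0.57/0.27 = 2.1111.
Prior odds = 0.0650/2.1111 = 0.0308, so P(H) = 0.0308/(1+0.0308) ≈ 0.03.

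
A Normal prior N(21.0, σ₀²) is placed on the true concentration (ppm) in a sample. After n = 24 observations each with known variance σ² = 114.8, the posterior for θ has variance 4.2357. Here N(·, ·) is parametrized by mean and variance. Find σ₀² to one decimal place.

σ₀² = 37.0

For the Normal–Normal model with known σ², precisions add: τ_n = τ₀ + n/σ².
So 1/σ₀² = 1/4.2357 − 24/114.8 = 0.236088 − 0.209059 = 0.027029.
Hence σ₀² = 1/0.027029 ≈ 37.0.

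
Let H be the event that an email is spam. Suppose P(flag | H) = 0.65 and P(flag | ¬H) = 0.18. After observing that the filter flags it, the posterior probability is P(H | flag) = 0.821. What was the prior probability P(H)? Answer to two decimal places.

P(H) = 0.56

Bayes' rule in odds form gives O(H|E) = O(H)·[P(E|H)/P(E|¬H)], hence O(H) = O(H|E)/LR.
Posterior odds = 0.821/(1−0.821) = 4.5866. LR = 0.65/0.18 = 3.6111.
Prior odds = 4.5866/3.6111 = 1.2701, so P(H) = 1.2701/(1+1.2701) ≈ 0.56.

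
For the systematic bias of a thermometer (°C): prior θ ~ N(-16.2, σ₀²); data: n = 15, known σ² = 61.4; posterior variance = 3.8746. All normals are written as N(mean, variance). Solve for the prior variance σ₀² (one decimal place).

For the Normal–Normal model with known σ², precisions add: τ_n = τ₀ + n/σ².
So 1/σ₀² = 1/3.8746 − 15/61.4 = 0.258091 − 0.244300 = 0.013791.
Hence σ₀² = 1/0.013791 ≈ 72.5.

σ₀² = 72.5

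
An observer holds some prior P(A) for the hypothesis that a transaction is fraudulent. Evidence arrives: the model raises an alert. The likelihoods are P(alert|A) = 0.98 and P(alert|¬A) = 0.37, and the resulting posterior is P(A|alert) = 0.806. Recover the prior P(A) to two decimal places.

P(A) = 0.61

Bayes' rule in odds form gives O(A|E) = O(A)·[P(E|A)/P(E|¬A)], hence O(A) = O(A|E)/LR.
Posterior odds = 0.806/(1−0.806) = 4.1546. LR = 0.98/0.37 = 2.6486.
Prior odds = 4.1546/2.6486 = 1.5686, so P(A) = 1.5686/(1+1.5686) ≈ 0.61.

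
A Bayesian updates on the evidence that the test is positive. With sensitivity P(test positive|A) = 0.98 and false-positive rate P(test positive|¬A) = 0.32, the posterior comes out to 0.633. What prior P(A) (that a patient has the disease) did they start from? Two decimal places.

P(A) = 0.36

Bayes' rule in odds form gives O(A|E) = O(A)·[P(E|A)/P(E|¬A)], hence O(A) = O(A|E)/LR.
Posterior odds = 0.633/(1−0.633) = 1.7248. LR = 0.98/0.32 = 3.0625.
Prior odds = 1.7248/3.0625 = 0.5632, so P(A) = 0.5632/(1+0.5632) ≈ 0.36.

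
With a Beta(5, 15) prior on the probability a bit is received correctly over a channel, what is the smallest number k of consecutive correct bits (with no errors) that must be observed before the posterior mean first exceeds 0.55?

After k correct bits and 0 errors the posterior is Beta(5+k, 15), with mean (5+k)/(5+15+k).
Set (5+k)/(20+k) > 0.55 and solve: k > (0.55·20 − 5)/(1 − 0.55) = 13.333.
The smallest integer exceeding 13.333 is 14, and checking k=14: (19)/(34) = 0.5588 > 0.55.

k = 14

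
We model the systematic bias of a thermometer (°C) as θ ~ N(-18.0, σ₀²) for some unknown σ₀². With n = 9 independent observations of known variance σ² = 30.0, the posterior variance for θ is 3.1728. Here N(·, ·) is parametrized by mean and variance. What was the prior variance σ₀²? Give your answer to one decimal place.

Posterior precision equals prior precision plus data precision: 1/σ_n² = 1/σ₀² + n/σ².
So 1/σ₀² = 1/3.1728 − 9/30.0 = 0.315179 − 0.300000 = 0.015179.
Hence σ₀² = 1/0.015179 ≈ 65.9.

σ₀² = 65.9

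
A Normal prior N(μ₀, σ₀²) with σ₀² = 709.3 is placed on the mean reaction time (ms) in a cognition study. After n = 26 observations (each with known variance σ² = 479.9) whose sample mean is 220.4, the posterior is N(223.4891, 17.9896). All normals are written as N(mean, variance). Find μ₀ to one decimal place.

With known observation variance, the Normal–Normal posterior has precision τ_n = τ₀ + n/σ² and mean μ_n = (τ₀μ₀ + (n/σ²)x̄)/τ_n.
Here τ₀ = 1/709.3 = 0.001410 and τ_data = 26/479.9 = 0.054178, so τ_n = 0.055588.
Rearranging for μ₀: μ₀ = (μ_n·τ_n − τ_data·x̄)/τ₀ = (223.4891·0.055588 − 0.054178·220.4) / 0.001410 = 0.482481/0.001410 ≈ 342.2.

μ₀ = 342.2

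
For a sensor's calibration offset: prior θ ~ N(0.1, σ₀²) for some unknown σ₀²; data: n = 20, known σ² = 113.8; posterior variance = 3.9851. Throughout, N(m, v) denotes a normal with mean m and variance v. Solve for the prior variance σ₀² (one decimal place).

σ₀² = 13.3

For the Normal–Normal model with known σ², precisions add: τ_n = τ₀ + n/σ².
So 1/σ₀² = 1/3.9851 − 20/113.8 = 0.250935 − 0.175747 = 0.075188.
Hence σ₀² = 1/0.075188 ≈ 13.3.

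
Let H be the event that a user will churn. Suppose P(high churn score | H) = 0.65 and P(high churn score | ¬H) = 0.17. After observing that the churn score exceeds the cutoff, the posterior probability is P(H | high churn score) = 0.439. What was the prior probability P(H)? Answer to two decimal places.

Bayes' rule in odds form gives O(H|E) = O(H)·[P(E|H)/P(E|¬H)], hence O(H) = O(H|E)/LR.
Posterior odds = 0.439/(1−0.439) = 0.7825. LR = 0.65/0.17 = 3.8235.
Prior odds = 0.7825/3.8235 = 0.2047, so P(H) = 0.2047/(1+0.2047) ≈ 0.17.

P(H) = 0.17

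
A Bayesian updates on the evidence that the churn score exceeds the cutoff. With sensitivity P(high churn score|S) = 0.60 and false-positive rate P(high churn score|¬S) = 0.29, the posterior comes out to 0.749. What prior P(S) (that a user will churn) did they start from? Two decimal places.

In odds form, posterior odds = prior odds × likelihood ratio, so prior odds = posterior odds ÷ LR.
Posterior odds = 0.749/(1−0.749) = 2.9841. LR = 0.60/0.29 = 2.0690.
Prior odds = 2.9841/2.0690 = 1.4423, so P(S) = 1.4423/(1+1.4423) ≈ 0.59.

P(S) = 0.59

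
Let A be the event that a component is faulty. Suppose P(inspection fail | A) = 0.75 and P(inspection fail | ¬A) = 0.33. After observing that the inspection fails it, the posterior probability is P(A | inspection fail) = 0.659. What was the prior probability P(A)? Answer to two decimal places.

Bayes' rule in odds form gives O(A|E) = O(A)·[P(E|A)/P(E|¬A)], hence O(A) = O(A|E)/LR.
Posterior odds = 0.659/(1−0.659) = 1.9326. LR = 0.75/0.33 = 2.2727.
Prior odds = 1.9326/2.2727 = 0.8504, so P(A) = 0.8504/(1+0.8504) ≈ 0.46.

P(A) = 0.46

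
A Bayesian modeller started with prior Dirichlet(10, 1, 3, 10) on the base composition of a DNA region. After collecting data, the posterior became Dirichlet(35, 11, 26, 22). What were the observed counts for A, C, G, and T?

For a Dirichlet(α) prior with multinomial counts c, the posterior is Dirichlet(α + c) componentwise.
Counts are posterior − prior componentwise: 35−10=25, 11−1=10, 26−3=23, 22−10=12.

counts (25, 10, 23, 12)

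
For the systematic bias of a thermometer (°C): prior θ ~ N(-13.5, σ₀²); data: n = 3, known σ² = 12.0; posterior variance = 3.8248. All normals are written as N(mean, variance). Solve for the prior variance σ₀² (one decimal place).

For the Normal–Normal model with known σ², precisions add: τ_n = τ₀ + n/σ².
So 1/σ₀² = 1/3.8248 − 3/12.0 = 0.261452 − 0.250000 = 0.011452.
Hence σ₀² = 1/0.011452 ≈ 87.3.

σ₀² = 87.3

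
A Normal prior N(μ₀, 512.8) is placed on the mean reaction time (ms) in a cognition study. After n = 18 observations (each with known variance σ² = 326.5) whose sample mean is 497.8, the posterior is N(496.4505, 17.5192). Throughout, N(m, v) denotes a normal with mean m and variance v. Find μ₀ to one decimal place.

The posterior mean is a precision-weighted average: μ_n = (τ₀μ₀ + τ_data·x̄)/(τ₀+τ_data), with τ₀=1/σ₀² and τ_data=n/σ².
Here τ₀ = 1/512.8 = 0.001950 and τ_data = 18/326.5 = 0.055130, so τ_n = 0.057080.
Rearranging for μ₀: μ₀ = (μ_n·τ_n − τ_data·x̄)/τ₀ = (496.4505·0.057080 − 0.055130·497.8) / 0.001950 = 0.893681/0.001950 ≈ 458.3.

μ₀ = 458.3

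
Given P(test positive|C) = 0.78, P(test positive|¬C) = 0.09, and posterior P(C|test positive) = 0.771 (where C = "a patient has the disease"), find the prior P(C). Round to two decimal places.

P(C) = 0.28

Bayes' rule in odds form gives O(C|E) = O(C)·[P(E|C)/P(E|¬C)], hence O(C) = O(C|E)/LR.
Posterior odds = 0.771/(1−0.771) = 3.3668. LR = 0.78/0.09 = 8.6667.
Prior odds = 3.3668/8.6667 = 0.3885, so P(C) = 0.3885/(1+0.3885) ≈ 0.28.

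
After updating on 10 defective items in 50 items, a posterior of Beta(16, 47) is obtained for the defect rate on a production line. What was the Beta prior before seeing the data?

A Beta(α, β) prior with s successes and f failures in binomial data gives a Beta(α+s, β+f) posterior.
Subtract the data counts: 16−10=6, 47−40=7.

Beta(6, 7)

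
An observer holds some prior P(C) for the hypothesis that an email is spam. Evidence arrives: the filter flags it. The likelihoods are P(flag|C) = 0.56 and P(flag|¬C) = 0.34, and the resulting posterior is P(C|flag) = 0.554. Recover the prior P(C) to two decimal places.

In odds form, posterior odds = prior odds × likelihood ratio, so prior odds = posterior odds ÷ LR.
Posterior odds = 0.554/(1−0.554) = 1.2422. LR = 0.56/0.34 = 1.6471.
Prior odds = 1.2422/1.6471 = 0.7542, so P(C) = 0.7542/(1+0.7542) ≈ 0.43.

P(C) = 0.43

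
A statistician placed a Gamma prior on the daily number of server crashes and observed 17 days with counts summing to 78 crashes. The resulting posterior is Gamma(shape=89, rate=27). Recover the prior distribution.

Gamma(shape=11, rate=10)

Gamma–Poisson conjugacy: posterior shape = α + Σxᵢ, posterior rate = β + n.
So α = 89 − 78 = 11 and β = 27 − 17 = 10.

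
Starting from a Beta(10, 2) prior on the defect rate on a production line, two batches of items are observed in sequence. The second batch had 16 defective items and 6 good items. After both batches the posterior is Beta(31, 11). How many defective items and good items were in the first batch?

Sequential conjugate updates are equivalent to a single update on the pooled data, so total successes = posterior α − prior α and total failures = posterior β − prior β.
Total across both batches: 31−10=21 defective items, 11−2=9 good items.
Subtract the second batch: 21−16=5 defective items and 9−6=3 good items.

5 defective items and 3 good items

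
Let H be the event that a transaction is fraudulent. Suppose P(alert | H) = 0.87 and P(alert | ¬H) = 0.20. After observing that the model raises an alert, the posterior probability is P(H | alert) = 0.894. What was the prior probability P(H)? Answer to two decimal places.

P(H) = 0.66

In odds form, posterior odds = prior odds × likelihood ratio, so prior odds = posterior odds ÷ LR.
Posterior odds = 0.894/(1−0.894) = 8.4340. LR = 0.87/0.20 = 4.3500.
Prior odds = 8.4340/4.3500 = 1.9389, so P(H) = 1.9389/(1+1.9389) ≈ 0.66.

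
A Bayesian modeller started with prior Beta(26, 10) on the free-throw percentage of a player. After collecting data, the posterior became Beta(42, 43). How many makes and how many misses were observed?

16 makes and 33 misses

Beta is conjugate to the binomial likelihood: posterior = Beta(a+s, b+f).
Match parameters: s=42−26=16, f=43−10=33.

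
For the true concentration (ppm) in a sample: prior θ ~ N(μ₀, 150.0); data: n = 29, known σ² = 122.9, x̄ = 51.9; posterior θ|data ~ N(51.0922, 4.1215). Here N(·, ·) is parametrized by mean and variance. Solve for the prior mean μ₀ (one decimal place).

The posterior mean is a precision-weighted average: μ_n = (τ₀μ₀ + τ_data·x̄)/(τ₀+τ_data), with τ₀=1/σ₀² and τ_data=n/σ².
Here τ₀ = 1/150.0 = 0.006667 and τ_data = 29/122.9 = 0.235964, so τ_n = 0.242631.
Rearranging for μ₀: μ₀ = (μ_n·τ_n − τ_data·x̄)/τ₀ = (51.0922·0.242631 − 0.235964·51.9) / 0.006667 = 0.150020/0.006667 ≈ 22.5.

μ₀ = 22.5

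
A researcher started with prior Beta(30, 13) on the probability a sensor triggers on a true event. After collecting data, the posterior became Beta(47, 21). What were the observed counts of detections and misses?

17 detections and 8 misses

Beta is conjugate to the binomial likelihood: posterior = Beta(a+s, b+f).
Match parameters: s=47−30=17, f=21−13=8.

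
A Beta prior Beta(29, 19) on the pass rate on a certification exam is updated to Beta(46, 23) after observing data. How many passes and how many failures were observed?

A Beta(α, β) prior with s successes and f failures in binomial data gives a Beta(α+s, β+f) posterior.
So s = 46 − 29 = 17 and f = 23 − 19 = 4.

17 passes and 4 failures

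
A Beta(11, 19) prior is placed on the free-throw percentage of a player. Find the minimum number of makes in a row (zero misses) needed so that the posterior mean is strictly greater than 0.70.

k = 34

After k makes and 0 misses the posterior is Beta(11+k, 19), with mean (11+k)/(11+19+k).
Set (11+k)/(30+k) > 0.70 and solve: k > (0.70·30 − 11)/(1 − 0.70) = 33.333.
The smallest integer exceeding 33.333 is 34, and checking k=34: (45)/(64) = 0.7031 > 0.70.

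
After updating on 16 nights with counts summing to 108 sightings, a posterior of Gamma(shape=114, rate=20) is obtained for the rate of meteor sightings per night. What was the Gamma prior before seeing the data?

Gamma(shape=6, rate=4)

Gamma–Poisson conjugacy: posterior shape = α + Σxᵢ, posterior rate = β + n.
So α = 114 − 108 = 6 and β = 20 − 16 = 4.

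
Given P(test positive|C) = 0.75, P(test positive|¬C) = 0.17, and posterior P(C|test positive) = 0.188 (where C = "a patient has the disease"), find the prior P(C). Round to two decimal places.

Bayes' rule in odds form gives O(C|E) = O(C)·[P(E|C)/P(E|¬C)], hence O(C) = O(C|E)/LR.
Posterior odds = 0.188/(1−0.188) = 0.2315. LR = 0.75/0.17 = 4.4118.
Prior odds = 0.2315/4.4118 = 0.0525, so P(C) = 0.0525/(1+0.0525) ≈ 0.05.

P(C) = 0.05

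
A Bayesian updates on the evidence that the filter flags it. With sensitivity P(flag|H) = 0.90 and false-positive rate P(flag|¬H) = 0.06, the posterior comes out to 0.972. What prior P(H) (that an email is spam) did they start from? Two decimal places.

Bayes' rule in odds form gives O(H|E) = O(H)·[P(E|H)/P(E|¬H)], hence O(H) = O(H|E)/LR.
Posterior odds = 0.972/(1−0.972) = 34.7143. LR = 0.90/0.06 = 15.0000.
Prior odds = 34.7143/15.0000 = 2.3143, so P(H) = 2.3143/(1+2.3143) ≈ 0.70.

P(H) = 0.70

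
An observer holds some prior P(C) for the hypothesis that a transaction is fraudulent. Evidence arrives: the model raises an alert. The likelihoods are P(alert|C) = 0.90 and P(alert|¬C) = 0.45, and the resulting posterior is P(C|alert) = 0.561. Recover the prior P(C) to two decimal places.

P(C) = 0.39

Bayes' rule in odds form gives O(C|E) = O(C)·[P(E|C)/P(E|¬C)], hence O(C) = O(C|E)/LR.
Posterior odds = 0.561/(1−0.561) = 1.2779. LR = 0.90/0.45 = 2.0000.
Prior odds = 1.2779/2.0000 = 0.6390, so P(C) = 0.6390/(1+0.6390) ≈ 0.39.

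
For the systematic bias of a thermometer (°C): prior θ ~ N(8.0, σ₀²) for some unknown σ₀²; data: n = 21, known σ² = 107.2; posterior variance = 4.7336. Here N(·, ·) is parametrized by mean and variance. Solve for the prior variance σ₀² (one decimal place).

Posterior precision equals prior precision plus data precision: 1/σ_n² = 1/σ₀² + n/σ².
So 1/σ₀² = 1/4.7336 − 21/107.2 = 0.211256 − 0.195896 = 0.015360.
Hence σ₀² = 1/0.015360 ≈ 65.1.

σ₀² = 65.1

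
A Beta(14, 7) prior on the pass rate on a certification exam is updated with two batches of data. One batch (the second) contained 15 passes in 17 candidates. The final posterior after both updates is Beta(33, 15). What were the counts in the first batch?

4 passes and 6 failures

Sequential conjugate updates are equivalent to a single update on the pooled data, so total successes = posterior α − prior α and total failures = posterior β − prior β.
Total across both batches: 33−14=19 passes, 15−7=8 failures.
Subtract the second batch: 19−15=4 passes and 8−2=6 failures.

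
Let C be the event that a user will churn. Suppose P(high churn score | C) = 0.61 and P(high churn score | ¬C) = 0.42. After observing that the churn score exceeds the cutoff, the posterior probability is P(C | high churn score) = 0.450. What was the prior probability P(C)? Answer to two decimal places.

Bayes' rule in odds form gives O(C|E) = O(C)·[P(E|C)/P(E|¬C)], hence O(C) = O(C|E)/LR.
Posterior odds = 0.450/(1−0.450) = 0.8182. LR = 0.61/0.42 = 1.4524.
Prior odds = 0.8182/1.4524 = 0.5633, so P(C) = 0.5633/(1+0.5633) ≈ 0.36.

P(C) = 0.36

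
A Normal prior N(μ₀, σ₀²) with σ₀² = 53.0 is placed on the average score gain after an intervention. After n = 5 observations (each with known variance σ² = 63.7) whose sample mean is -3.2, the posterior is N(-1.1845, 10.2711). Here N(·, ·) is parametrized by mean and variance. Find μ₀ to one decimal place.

μ₀ = 7.2

With known observation variance, the Normal–Normal posterior has precision τ_n = τ₀ + n/σ² and mean μ_n = (τ₀μ₀ + (n/σ²)x̄)/τ_n.
Here τ₀ = 1/53.0 = 0.018868 and τ_data = 5/63.7 = 0.078493, so τ_n = 0.097361.
Rearranging for μ₀: μ₀ = (μ_n·τ_n − τ_data·x̄)/τ₀ = (-1.1845·0.097361 − 0.078493·-3.2) / 0.018868 = 0.135853/0.018868 ≈ 7.2.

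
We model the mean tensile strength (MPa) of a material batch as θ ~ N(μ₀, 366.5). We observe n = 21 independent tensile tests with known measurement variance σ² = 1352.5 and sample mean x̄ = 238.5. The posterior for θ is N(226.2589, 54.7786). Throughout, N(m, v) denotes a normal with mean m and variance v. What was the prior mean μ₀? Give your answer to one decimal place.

With known observation variance, the Normal–Normal posterior has precision τ_n = τ₀ + n/σ² and mean μ_n = (τ₀μ₀ + (n/σ²)x̄)/τ_n.
Here τ₀ = 1/366.5 = 0.002729 and τ_data = 21/1352.5 = 0.015527, so τ_n = 0.018256.
Rearranging for μ₀: μ₀ = (μ_n·τ_n − τ_data·x̄)/τ₀ = (226.2589·0.018256 − 0.015527·238.5) / 0.002729 = 0.427393/0.002729 ≈ 156.6.

μ₀ = 156.6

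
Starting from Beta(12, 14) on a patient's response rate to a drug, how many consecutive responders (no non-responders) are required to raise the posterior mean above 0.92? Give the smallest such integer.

k = 150

After k responders and 0 non-responders the posterior is Beta(12+k, 14), with mean (12+k)/(12+14+k).
Set (12+k)/(26+k) > 0.92 and solve: k > (0.92·26 − 12)/(1 − 0.92) = 149.000.
The smallest integer exceeding 149.000 is 150, and checking k=150: (162)/(176) = 0.9205 > 0.92.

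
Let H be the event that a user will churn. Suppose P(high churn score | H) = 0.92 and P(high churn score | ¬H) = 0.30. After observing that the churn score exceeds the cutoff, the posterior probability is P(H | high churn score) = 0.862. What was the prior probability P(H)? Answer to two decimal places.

P(H) = 0.67

In odds form, posterior odds = prior odds × likelihood ratio, so prior odds = posterior odds ÷ LR.
Posterior odds = 0.862/(1−0.862) = 6.2464. LR = 0.92/0.30 = 3.0667.
Prior odds = 6.2464/3.0667 = 2.0368, so P(H) = 2.0368/(1+2.0368) ≈ 0.67.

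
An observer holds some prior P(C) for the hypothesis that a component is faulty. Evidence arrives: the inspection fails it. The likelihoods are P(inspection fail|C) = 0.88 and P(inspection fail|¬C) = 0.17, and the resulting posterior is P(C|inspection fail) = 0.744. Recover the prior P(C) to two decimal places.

In odds form, posterior odds = prior odds × likelihood ratio, so prior odds = posterior odds ÷ LR.
Posterior odds = 0.744/(1−0.744) = 2.9062. LR = 0.88/0.17 = 5.1765.
Prior odds = 2.9062/5.1765 = 0.5614, so P(C) = 0.5614/(1+0.5614) ≈ 0.36.

P(C) = 0.36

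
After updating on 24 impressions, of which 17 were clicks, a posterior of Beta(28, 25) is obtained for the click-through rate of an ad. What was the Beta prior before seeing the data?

A Beta(a, b) prior with s successes and f failures in binomial data gives a Beta(a+s, b+f) posterior.
So a = 28 − 17 = 11 and b = 25 − 7 = 18.

Beta(11, 18)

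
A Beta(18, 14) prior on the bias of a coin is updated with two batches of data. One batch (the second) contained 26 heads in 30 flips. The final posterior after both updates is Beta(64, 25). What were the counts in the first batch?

20 heads and 7 tails

Sequential conjugate updates are equivalent to a single update on the pooled data, so total successes = posterior α − prior α and total failures = posterior β − prior β.
Total across both batches: 64−18=46 heads, 25−14=11 tails.
Subtract the second batch: 46−26=20 heads and 11−4=7 tails.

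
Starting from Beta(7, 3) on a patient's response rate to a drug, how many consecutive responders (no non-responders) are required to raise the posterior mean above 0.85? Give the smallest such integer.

k = 11

After k responders and 0 non-responders the posterior is Beta(7+k, 3), with mean (7+k)/(7+3+k).
Set (7+k)/(10+k) > 0.85 and solve: k > (0.85·10 − 7)/(1 − 0.85) = 10.000.
The smallest integer exceeding 10.000 is 11, and checking k=11: (18)/(21) = 0.8571 > 0.85.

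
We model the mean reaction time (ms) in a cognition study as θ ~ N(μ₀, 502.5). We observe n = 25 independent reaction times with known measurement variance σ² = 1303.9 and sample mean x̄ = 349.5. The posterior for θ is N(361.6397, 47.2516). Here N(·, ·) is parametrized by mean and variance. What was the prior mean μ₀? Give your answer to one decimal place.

μ₀ = 478.6

The posterior mean is a precision-weighted average: μ_n = (τ₀μ₀ + τ_data·x̄)/(τ₀+τ_data), with τ₀=1/σ₀² and τ_data=n/σ².
Here τ₀ = 1/502.5 = 0.001990 and τ_data = 25/1303.9 = 0.019173, so τ_n = 0.021163.
Rearranging for μ₀: μ₀ = (μ_n·τ_n − τ_data·x̄)/τ₀ = (361.6397·0.021163 − 0.019173·349.5) / 0.001990 = 0.952417/0.001990 ≈ 478.6.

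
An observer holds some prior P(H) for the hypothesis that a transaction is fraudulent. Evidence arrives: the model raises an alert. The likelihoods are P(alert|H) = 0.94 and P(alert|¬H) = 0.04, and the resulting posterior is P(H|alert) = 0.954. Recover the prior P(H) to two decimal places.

Bayes' rule in odds form gives O(H|E) = O(H)·[P(E|H)/P(E|¬H)], hence O(H) = O(H|E)/LR.
Posterior odds = 0.954/(1−0.954) = 20.7391. LR = 0.94/0.04 = 23.5000.
Prior odds = 20.7391/23.5000 = 0.8825, so P(H) = 0.8825/(1+0.8825) ≈ 0.47.

P(H) = 0.47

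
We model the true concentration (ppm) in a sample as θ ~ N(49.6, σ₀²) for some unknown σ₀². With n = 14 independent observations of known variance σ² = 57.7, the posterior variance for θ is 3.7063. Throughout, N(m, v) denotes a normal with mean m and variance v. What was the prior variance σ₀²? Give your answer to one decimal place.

For the Normal–Normal model with known σ², precisions add: τ_n = τ₀ + n/σ².
So 1/σ₀² = 1/3.7063 − 14/57.7 = 0.269811 − 0.242634 = 0.027177.
Hence σ₀² = 1/0.027177 ≈ 36.8.

σ₀² = 36.8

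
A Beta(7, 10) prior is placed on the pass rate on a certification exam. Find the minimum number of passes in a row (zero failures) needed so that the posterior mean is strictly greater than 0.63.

k = 11

After k passes and 0 failures the posterior is Beta(7+k, 10), with mean (7+k)/(7+10+k).
Set (7+k)/(17+k) > 0.63 and solve: k > (0.63·17 − 7)/(1 − 0.63) = 10.027.
The smallest integer exceeding 10.027 is 11, and checking k=11: (18)/(28) = 0.6429 > 0.63.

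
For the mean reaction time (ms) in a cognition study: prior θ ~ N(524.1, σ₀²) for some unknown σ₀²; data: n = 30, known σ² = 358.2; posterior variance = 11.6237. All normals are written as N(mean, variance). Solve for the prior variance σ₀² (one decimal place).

Posterior precision equals prior precision plus data precision: 1/σ_n² = 1/σ₀² + n/σ².
So 1/σ₀² = 1/11.6237 − 30/358.2 = 0.086031 − 0.083752 = 0.002279.
Hence σ₀² = 1/0.002279 ≈ 438.8.

σ₀² = 438.8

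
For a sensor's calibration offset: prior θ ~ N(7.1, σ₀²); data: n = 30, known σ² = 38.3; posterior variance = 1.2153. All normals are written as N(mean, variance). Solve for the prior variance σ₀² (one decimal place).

σ₀² = 25.3

For the Normal–Normal model with known σ², precisions add: τ_n = τ₀ + n/σ².
So 1/σ₀² = 1/1.2153 − 30/38.3 = 0.822842 − 0.783290 = 0.039552.
Hence σ₀² = 1/0.039552 ≈ 25.3.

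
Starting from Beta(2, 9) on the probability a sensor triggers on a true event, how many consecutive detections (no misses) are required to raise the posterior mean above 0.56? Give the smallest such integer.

After k detections and 0 misses the posterior is Beta(2+k, 9), with mean (2+k)/(2+9+k).
Set (2+k)/(11+k) > 0.56 and solve: k > (0.56·11 − 2)/(1 − 0.56) = 9.455.
The smallest integer exceeding 9.455 is 10.

k = 10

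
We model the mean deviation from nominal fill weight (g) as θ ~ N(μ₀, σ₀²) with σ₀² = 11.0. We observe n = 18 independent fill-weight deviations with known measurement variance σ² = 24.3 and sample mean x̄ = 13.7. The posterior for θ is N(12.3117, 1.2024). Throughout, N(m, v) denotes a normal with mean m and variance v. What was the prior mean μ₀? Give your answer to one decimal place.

μ₀ = 1.0

With known observation variance, the Normal–Normal posterior has precision τ_n = τ₀ + n/σ² and mean μ_n = (τ₀μ₀ + (n/σ²)x̄)/τ_n.
Here τ₀ = 1/11.0 = 0.090909 and τ_data = 18/24.3 = 0.740741, so τ_n = 0.831650.
Rearranging for μ₀: μ₀ = (μ_n·τ_n − τ_data·x̄)/τ₀ = (12.3117·0.831650 − 0.740741·13.7) / 0.090909 = 0.090874/0.090909 ≈ 1.0.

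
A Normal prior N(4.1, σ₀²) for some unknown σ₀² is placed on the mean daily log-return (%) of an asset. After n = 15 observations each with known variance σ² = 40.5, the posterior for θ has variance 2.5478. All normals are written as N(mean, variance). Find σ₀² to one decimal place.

For the Normal–Normal model with known σ², precisions add: τ_n = τ₀ + n/σ².
So 1/σ₀² = 1/2.5478 − 15/40.5 = 0.392495 − 0.370370 = 0.022125.
Hence σ₀² = 1/0.022125 ≈ 45.2.

σ₀² = 45.2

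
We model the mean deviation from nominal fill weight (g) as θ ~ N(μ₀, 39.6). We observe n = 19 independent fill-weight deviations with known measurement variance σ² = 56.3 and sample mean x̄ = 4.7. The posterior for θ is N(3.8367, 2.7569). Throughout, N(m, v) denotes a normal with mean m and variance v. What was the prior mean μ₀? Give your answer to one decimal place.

With known observation variance, the Normal–Normal posterior has precision τ_n = τ₀ + n/σ² and mean μ_n = (τ₀μ₀ + (n/σ²)x̄)/τ_n.
Here τ₀ = 1/39.6 = 0.025253 and τ_data = 19/56.3 = 0.337478, so τ_n = 0.362731.
Rearranging for μ₀: μ₀ = (μ_n·τ_n − τ_data·x̄)/τ₀ = (3.8367·0.362731 − 0.337478·4.7) / 0.025253 = -0.194457/0.025253 ≈ -7.7.

μ₀ = -7.7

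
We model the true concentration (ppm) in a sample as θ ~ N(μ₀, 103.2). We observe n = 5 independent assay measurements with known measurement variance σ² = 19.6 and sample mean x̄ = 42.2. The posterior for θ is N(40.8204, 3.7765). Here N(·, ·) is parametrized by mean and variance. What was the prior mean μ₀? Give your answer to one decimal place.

μ₀ = 4.5

The posterior mean is a precision-weighted average: μ_n = (τ₀μ₀ + τ_data·x̄)/(τ₀+τ_data), with τ₀=1/σ₀² and τ_data=n/σ².
Here τ₀ = 1/103.2 = 0.009690 and τ_data = 5/19.6 = 0.255102, so τ_n = 0.264792.
Rearranging for μ₀: μ₀ = (μ_n·τ_n − τ_data·x̄)/τ₀ = (40.8204·0.264792 − 0.255102·42.2) / 0.009690 = 0.043611/0.009690 ≈ 4.5.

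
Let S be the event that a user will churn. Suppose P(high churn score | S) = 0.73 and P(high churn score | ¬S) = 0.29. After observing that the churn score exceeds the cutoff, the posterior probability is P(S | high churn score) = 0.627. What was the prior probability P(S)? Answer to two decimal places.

P(S) = 0.40

Bayes' rule in odds form gives O(S|E) = O(S)·[P(E|S)/P(E|¬S)], hence O(S) = O(S|E)/LR.
Posterior odds = 0.627/(1−0.627) = 1.6810. LR = 0.73/0.29 = 2.5172.
Prior odds = 1.6810/2.5172 = 0.6678, so P(S) = 0.6678/(1+0.6678) ≈ 0.40.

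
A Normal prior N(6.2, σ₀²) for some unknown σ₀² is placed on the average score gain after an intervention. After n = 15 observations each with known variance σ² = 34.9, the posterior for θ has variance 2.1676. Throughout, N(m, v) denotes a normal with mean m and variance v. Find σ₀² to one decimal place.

Posterior precision equals prior precision plus data precision: 1/σ_n² = 1/σ₀² + n/σ².
So 1/σ₀² = 1/2.1676 − 15/34.9 = 0.461340 − 0.429799 = 0.031541.
Hence σ₀² = 1/0.031541 ≈ 31.7.

σ₀² = 31.7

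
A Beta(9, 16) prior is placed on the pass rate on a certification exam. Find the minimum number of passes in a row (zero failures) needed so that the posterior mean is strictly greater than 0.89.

After k passes and 0 failures the posterior is Beta(9+k, 16), with mean (9+k)/(9+16+k).
Set (9+k)/(25+k) > 0.89 and solve: k > (0.89·25 − 9)/(1 − 0.89) = 120.455.
The smallest integer exceeding 120.455 is 121.

k = 121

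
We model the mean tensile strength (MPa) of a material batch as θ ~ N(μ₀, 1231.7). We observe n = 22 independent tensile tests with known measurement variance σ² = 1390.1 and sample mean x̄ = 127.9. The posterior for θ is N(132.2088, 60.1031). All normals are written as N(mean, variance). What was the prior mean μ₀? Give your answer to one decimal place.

With known observation variance, the Normal–Normal posterior has precision τ_n = τ₀ + n/σ² and mean μ_n = (τ₀μ₀ + (n/σ²)x̄)/τ_n.
Here τ₀ = 1/1231.7 = 0.000812 and τ_data = 22/1390.1 = 0.015826, so τ_n = 0.016638.
Rearranging for μ₀: μ₀ = (μ_n·τ_n − τ_data·x̄)/τ₀ = (132.2088·0.016638 − 0.015826·127.9) / 0.000812 = 0.175545/0.000812 ≈ 216.2.

μ₀ = 216.2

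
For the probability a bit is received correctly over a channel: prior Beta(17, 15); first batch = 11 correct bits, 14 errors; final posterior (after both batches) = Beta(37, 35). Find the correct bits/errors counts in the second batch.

Because Beta–binomial updating is additive in the counts, the combined data contributed (α_post−α_prior, β_post−β_prior) successes and failures.
Total across both batches: 37−17=20 correct bits, 35−15=20 errors.
Subtract the first batch: 20−11=9 correct bits and 20−14=6 errors.

9 correct bits and 6 errors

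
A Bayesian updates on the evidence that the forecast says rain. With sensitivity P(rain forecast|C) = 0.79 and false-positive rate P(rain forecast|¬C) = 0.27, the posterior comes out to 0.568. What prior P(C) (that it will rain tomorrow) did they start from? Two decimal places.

In odds form, posterior odds = prior odds × likelihood ratio, so prior odds = posterior odds ÷ LR.
Posterior odds = 0.568/(1−0.568) = 1.3148. LR = 0.79/0.27 = 2.9259.
Prior odds = 1.3148/2.9259 = 0.4494, so P(C) = 0.4494/(1+0.4494) ≈ 0.31.

P(C) = 0.31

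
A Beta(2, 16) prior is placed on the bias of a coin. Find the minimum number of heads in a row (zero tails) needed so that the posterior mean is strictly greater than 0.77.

After k heads and 0 tails the posterior is Beta(2+k, 16), with mean (2+k)/(2+16+k).
Set (2+k)/(18+k) > 0.77 and solve: k > (0.77·18 − 2)/(1 − 0.77) = 51.565.
The smallest integer exceeding 51.565 is 52, and checking k=52: (54)/(70) = 0.7714 > 0.77.

k = 52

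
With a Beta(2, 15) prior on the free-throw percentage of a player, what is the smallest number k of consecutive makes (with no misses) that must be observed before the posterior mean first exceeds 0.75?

After k makes and 0 misses the posterior is Beta(2+k, 15), with mean (2+k)/(2+15+k).
Set (2+k)/(17+k) > 0.75 and solve: k > (0.75·17 − 2)/(1 − 0.75) = 43.000.
The smallest integer exceeding 43.000 is 44, and checking k=44: (46)/(61) = 0.7541 > 0.75.

k = 44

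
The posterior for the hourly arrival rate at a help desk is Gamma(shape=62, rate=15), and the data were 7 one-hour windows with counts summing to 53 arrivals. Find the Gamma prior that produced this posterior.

Gamma(shape=9, rate=8)

Gamma–Poisson conjugacy: posterior shape = α + Σxᵢ, posterior rate = β + n.
So α = 62 − 53 = 9 and β = 15 − 7 = 8.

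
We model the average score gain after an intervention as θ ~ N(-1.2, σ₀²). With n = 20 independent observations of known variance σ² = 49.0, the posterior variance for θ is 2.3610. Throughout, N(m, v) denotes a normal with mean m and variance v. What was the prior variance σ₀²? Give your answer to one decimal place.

For the Normal–Normal model with known σ², precisions add: τ_n = τ₀ + n/σ².
So 1/σ₀² = 1/2.3610 − 20/49.0 = 0.423549 − 0.408163 = 0.015386.
Hence σ₀² = 1/0.015386 ≈ 65.0.

σ₀² = 65.0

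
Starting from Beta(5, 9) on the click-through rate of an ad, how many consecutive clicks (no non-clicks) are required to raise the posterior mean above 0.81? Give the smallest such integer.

k = 34

After k clicks and 0 non-clicks the posterior is Beta(5+k, 9), with mean (5+k)/(5+9+k).
Set (5+k)/(14+k) > 0.81 and solve: k > (0.81·14 − 5)/(1 − 0.81) = 33.368.
The smallest integer exceeding 33.368 is 34, and checking k=34: (39)/(48) = 0.8125 > 0.81.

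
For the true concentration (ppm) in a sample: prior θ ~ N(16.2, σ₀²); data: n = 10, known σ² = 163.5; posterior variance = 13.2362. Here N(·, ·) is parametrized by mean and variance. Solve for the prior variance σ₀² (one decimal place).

σ₀² = 69.5

For the Normal–Normal model with known σ², precisions add: τ_n = τ₀ + n/σ².
So 1/σ₀² = 1/13.2362 − 10/163.5 = 0.075550 − 0.061162 = 0.014388.
Hence σ₀² = 1/0.014388 ≈ 69.5.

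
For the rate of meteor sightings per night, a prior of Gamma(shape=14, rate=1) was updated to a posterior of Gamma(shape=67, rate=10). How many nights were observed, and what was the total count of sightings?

n = 9 nights with total 53 sightings

Gamma–Poisson conjugacy: posterior shape = α + Σxᵢ, posterior rate = β + n.
Matching: Σxᵢ = 67 − 14 = 53 and n = 10 − 1 = 9.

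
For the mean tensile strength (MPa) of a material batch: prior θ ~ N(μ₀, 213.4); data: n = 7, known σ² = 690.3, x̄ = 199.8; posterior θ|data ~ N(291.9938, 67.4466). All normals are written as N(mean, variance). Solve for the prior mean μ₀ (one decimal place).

The posterior mean is a precision-weighted average: μ_n = (τ₀μ₀ + τ_data·x̄)/(τ₀+τ_data), with τ₀=1/σ₀² and τ_data=n/σ².
Here τ₀ = 1/213.4 = 0.004686 and τ_data = 7/690.3 = 0.010141, so τ_n = 0.014827.
Rearranging for μ₀: μ₀ = (μ_n·τ_n − τ_data·x̄)/τ₀ = (291.9938·0.014827 − 0.010141·199.8) / 0.004686 = 2.303220/0.004686 ≈ 491.5.

μ₀ = 491.5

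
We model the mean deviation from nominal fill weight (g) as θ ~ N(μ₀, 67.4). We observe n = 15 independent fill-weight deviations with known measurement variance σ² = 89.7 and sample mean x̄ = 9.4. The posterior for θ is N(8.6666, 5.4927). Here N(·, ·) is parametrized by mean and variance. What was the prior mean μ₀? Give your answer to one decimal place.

The posterior mean is a precision-weighted average: μ_n = (τ₀μ₀ + τ_data·x̄)/(τ₀+τ_data), with τ₀=1/σ₀² and τ_data=n/σ².
Here τ₀ = 1/67.4 = 0.014837 and τ_data = 15/89.7 = 0.167224, so τ_n = 0.182061.
Rearranging for μ₀: μ₀ = (μ_n·τ_n − τ_data·x̄)/τ₀ = (8.6666·0.182061 − 0.167224·9.4) / 0.014837 = 0.005944/0.014837 ≈ 0.4.

μ₀ = 0.4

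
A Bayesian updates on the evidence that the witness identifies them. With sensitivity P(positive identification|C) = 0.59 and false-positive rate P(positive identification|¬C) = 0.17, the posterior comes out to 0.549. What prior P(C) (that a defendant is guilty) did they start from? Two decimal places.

In odds form, posterior odds = prior odds × likelihood ratio, so prior odds = posterior odds ÷ LR.
Posterior odds = 0.549/(1−0.549) = 1.2173. LR = 0.59/0.17 = 3.4706.
Prior odds = 1.2173/3.4706 = 0.3507, so P(C) = 0.3507/(1+0.3507) ≈ 0.26.

P(C) = 0.26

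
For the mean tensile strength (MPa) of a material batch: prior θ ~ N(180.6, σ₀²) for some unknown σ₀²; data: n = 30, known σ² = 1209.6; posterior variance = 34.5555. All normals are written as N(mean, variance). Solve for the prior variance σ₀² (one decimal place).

σ₀² = 241.7

Posterior precision equals prior precision plus data precision: 1/σ_n² = 1/σ₀² + n/σ².
So 1/σ₀² = 1/34.5555 − 30/1209.6 = 0.028939 − 0.024802 = 0.004137.
Hence σ₀² = 1/0.004137 ≈ 241.7.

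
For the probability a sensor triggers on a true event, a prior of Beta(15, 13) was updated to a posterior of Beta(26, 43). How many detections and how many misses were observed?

11 detections and 30 misses

Under Beta–binomial conjugacy the posterior parameters are (α+s, β+f).
So s = 26 − 15 = 11 and f = 43 − 13 = 30.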